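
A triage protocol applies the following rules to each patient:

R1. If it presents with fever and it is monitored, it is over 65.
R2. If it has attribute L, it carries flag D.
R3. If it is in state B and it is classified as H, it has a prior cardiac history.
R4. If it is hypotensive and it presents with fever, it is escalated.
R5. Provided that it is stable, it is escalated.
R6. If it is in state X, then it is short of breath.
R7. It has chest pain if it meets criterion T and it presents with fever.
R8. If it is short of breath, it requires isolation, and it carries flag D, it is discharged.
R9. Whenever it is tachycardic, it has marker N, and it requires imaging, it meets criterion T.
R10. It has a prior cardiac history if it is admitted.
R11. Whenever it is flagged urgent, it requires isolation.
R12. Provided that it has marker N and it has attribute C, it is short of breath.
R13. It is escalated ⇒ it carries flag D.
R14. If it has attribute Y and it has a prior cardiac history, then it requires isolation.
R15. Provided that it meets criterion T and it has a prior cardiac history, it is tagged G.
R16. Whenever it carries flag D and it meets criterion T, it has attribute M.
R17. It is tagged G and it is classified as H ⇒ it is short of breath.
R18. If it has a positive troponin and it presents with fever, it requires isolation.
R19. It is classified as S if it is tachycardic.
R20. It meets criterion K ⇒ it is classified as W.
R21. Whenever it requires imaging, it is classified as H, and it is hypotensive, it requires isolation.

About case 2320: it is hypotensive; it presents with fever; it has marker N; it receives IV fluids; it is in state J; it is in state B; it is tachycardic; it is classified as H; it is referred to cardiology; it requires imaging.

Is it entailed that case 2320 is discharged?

Yes

By R3 (it is in state B, it is classified as H): it has a prior cardiac history.
By R4 (it is hypotensive, it presents with fever): it is escalated.
By R9 (it is tachycardic, it has marker N, it requires imaging): it meets criterion T.
By R13 (it is escalated): it carries flag D.
By R15 (it meets criterion T, it has a prior cardiac history): it is tagged G.
By R17 (it is tagged G, it is classified as H): it is short of breath.
By R21 (it requires imaging, it is classified as H, it is hypotensive): it requires isolation.
By R8 (it is short of breath, it requires isolation, it carries flag D): it is discharged.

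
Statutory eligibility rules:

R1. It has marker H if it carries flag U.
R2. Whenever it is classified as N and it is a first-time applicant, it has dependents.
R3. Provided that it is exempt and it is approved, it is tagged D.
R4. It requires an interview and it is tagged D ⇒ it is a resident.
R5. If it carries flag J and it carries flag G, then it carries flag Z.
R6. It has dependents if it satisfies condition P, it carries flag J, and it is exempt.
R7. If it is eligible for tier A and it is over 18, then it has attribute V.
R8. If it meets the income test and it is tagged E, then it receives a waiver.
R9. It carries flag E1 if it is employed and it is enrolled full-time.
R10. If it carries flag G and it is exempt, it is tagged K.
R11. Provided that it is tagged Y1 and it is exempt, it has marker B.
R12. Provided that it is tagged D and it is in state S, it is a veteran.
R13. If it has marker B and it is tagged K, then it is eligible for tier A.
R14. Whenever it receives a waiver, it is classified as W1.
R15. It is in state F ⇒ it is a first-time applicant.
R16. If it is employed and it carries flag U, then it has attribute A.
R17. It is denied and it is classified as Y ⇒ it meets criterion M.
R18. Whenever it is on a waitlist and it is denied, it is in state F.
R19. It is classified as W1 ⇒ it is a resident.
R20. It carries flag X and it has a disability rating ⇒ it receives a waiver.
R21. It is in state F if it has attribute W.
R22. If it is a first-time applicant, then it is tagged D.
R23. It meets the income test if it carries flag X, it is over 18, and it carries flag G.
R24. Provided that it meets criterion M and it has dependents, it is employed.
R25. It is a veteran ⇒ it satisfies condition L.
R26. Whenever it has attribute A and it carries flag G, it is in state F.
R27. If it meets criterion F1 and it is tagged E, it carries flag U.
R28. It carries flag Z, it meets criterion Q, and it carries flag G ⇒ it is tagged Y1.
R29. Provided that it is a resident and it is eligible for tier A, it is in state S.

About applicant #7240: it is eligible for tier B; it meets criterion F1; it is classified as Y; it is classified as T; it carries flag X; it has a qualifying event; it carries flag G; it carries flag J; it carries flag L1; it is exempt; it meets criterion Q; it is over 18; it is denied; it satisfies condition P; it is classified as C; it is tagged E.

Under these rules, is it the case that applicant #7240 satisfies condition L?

By R5 (it carries flag J, it carries flag G): it carries flag Z.
By R6 (it satisfies condition P, it carries flag J, it is exempt): it has dependents.
By R10 (it carries flag G, it is exempt): it is tagged K.
By R17 (it is denied, it is classified as Y): it meets criterion M.
By R23 (it carries flag X, it is over 18, it carries flag G): it meets the income test.
By R24 (it meets criterion M, it has dependents): it is employed.
By R27 (it meets criterion F1, it is tagged E): it carries flag U.
By R28 (it carries flag Z, it meets criterion Q, it carries flag G): it is tagged Y1.
By R8 (it meets the income test, it is tagged E): it receives a waiver.
By R11 (it is tagged Y1, it is exempt): it has marker B.
By R13 (it has marker B, it is tagged K): it is eligible for tier A.
By R14 (it receives a waiver): it is classified as W1.
By R16 (it is employed, it carries flag U): it has attribute A.
By R19 (it is classified as W1): it is a resident.
By R26 (it has attribute A, it carries flag G): it is in state F.
By R29 (it is a resident, it is eligible for tier A): it is in state S.
By R15 (it is in state F): it is a first-time applicant.
By R22 (it is a first-time applicant): it is tagged D.
By R12 (it is tagged D, it is in state S): it is a veteran.
By R25 (it is a veteran): it satisfies condition L.

Yes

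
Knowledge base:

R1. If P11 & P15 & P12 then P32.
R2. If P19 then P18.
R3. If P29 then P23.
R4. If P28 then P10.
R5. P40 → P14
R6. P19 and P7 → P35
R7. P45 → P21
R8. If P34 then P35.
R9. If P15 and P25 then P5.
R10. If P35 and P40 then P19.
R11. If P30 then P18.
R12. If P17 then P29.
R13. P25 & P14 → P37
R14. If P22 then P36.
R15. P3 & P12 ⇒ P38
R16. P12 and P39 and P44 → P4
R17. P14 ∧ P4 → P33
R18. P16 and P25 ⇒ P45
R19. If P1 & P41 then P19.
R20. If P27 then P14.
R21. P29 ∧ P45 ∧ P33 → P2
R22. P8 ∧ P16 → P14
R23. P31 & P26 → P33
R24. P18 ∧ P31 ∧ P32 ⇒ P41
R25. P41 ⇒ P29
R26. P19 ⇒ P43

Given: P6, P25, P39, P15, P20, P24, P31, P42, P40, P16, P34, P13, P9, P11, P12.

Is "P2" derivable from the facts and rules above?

No

Forward chaining from the given facts derives: P32, P14, P35, P5, P19, P37, P45, P43, P18, P21, P41, P29, P23.
The only rule concluding P2 is R21, which needs P33; that is never established.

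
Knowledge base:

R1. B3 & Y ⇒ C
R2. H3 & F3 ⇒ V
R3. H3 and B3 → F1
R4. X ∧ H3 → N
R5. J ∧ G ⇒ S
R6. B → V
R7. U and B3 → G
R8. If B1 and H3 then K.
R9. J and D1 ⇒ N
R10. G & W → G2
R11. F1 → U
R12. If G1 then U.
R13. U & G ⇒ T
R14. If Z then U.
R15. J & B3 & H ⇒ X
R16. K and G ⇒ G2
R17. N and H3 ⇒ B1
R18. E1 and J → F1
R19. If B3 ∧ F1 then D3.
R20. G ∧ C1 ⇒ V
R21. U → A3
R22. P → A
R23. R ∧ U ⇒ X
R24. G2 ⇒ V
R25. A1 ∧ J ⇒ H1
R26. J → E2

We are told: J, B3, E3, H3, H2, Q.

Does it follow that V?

Forward chaining from the given facts derives: F1, U, D3, A3, E2, G, T, S.
Rules concluding V: R2 needs F3; R6 needs B; R20 needs C1; R24 needs G2 — none of these are established.

No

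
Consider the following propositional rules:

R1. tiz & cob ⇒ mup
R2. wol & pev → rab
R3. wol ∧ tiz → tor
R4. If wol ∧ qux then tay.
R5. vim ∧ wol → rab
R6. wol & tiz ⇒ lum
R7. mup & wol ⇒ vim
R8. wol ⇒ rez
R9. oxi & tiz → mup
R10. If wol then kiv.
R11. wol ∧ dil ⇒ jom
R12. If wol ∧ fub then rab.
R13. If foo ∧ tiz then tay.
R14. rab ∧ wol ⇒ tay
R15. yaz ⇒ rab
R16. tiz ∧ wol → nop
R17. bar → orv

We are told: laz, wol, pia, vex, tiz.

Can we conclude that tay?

No

Forward chaining from the given facts derives: tor, lum, rez, kiv, nop.
Rules concluding tay: R4 needs qux; R13 needs foo; R14 needs rab — none of these are established.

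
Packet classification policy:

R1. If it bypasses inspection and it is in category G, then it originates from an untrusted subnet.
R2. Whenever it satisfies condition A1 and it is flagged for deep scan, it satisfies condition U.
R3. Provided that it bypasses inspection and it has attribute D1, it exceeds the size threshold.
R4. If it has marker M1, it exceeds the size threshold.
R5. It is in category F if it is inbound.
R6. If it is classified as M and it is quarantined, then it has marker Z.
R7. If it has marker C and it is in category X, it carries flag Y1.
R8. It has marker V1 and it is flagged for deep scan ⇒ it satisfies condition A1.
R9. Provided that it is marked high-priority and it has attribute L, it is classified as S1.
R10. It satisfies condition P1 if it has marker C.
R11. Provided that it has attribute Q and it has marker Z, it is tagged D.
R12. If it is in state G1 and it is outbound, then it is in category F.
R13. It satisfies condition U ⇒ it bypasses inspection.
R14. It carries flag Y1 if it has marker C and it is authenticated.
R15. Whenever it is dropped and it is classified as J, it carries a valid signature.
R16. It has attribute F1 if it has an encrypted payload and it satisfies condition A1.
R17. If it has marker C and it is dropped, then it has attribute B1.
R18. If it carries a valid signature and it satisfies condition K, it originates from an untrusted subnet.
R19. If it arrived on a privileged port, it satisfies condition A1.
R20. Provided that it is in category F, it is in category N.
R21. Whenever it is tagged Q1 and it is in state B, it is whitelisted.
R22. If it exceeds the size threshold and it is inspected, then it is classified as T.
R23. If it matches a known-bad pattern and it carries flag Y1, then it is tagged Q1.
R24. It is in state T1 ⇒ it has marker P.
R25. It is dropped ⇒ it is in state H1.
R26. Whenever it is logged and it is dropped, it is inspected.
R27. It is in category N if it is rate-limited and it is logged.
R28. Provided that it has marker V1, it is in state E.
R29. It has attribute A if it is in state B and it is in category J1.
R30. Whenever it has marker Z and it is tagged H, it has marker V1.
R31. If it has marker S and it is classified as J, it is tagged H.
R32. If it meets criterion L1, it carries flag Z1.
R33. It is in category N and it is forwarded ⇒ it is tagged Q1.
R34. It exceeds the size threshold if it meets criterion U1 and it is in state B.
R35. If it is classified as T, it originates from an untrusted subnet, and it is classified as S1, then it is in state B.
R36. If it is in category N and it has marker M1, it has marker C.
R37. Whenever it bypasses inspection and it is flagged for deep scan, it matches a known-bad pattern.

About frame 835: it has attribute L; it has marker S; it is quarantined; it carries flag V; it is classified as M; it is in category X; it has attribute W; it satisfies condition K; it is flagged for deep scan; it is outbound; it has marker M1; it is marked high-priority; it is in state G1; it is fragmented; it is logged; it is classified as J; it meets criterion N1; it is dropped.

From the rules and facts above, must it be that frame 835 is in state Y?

Forward chaining from the given facts derives: exceeds the size threshold, has marker Z, is classified as S1, is in category F, carries a valid signature, originates from an untrusted subnet, is in category N, is in state H1, is inspected, is tagged H, has marker C, carries flag Y1, satisfies condition P1, has attribute B1, is classified as T, has marker V1, is in state B, satisfies condition A1, is in state E, satisfies condition U, bypasses inspection, matches a known-bad pattern, is tagged Q1, is whitelisted.
No rule has "it is in state Y" as its conclusion, and it is not among the given facts.

No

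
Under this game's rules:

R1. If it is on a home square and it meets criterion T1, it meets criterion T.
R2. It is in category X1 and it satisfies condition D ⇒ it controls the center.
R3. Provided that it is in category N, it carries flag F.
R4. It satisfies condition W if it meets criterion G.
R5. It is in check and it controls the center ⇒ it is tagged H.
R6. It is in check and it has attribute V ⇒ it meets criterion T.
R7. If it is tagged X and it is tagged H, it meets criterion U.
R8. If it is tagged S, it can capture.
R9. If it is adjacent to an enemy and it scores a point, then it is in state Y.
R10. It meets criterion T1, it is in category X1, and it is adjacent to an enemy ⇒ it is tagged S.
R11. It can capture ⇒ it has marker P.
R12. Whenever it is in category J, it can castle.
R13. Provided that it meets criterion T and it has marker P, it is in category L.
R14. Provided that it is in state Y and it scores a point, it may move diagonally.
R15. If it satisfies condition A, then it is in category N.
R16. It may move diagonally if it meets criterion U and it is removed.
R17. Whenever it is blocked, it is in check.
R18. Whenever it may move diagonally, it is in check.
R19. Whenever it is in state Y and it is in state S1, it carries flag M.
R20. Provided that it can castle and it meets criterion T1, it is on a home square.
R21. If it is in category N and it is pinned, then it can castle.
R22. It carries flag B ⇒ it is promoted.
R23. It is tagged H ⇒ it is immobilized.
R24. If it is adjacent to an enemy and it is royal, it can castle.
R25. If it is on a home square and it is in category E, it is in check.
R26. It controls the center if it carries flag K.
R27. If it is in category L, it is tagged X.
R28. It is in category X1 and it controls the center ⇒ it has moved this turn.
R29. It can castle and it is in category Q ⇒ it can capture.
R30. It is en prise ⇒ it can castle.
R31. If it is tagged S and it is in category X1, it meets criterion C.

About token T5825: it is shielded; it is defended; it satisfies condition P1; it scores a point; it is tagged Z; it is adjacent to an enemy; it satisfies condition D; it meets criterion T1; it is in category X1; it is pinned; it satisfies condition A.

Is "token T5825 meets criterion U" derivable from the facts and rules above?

By R2 (it is in category X1, it satisfies condition D): it controls the center.
By R9 (it is adjacent to an enemy, it scores a point): it is in state Y.
By R10 (it meets criterion T1, it is in category X1, it is adjacent to an enemy): it is tagged S.
By R14 (it is in state Y, it scores a point): it may move diagonally.
By R15 (it satisfies condition A): it is in category N.
By R18 (it may move diagonally): it is in check.
By R21 (it is in category N, it is pinned): it can castle.
By R5 (it is in check, it controls the center): it is tagged H.
By R8 (it is tagged S): it can capture.
By R11 (it can capture): it has marker P.
By R20 (it can castle, it meets criterion T1): it is on a home square.
By R1 (it is on a home square, it meets criterion T1): it meets criterion T.
By R13 (it meets criterion T, it has marker P): it is in category L.
By R27 (it is in category L): it is tagged X.
By R7 (it is tagged X, it is tagged H): it meets criterion U.

Yes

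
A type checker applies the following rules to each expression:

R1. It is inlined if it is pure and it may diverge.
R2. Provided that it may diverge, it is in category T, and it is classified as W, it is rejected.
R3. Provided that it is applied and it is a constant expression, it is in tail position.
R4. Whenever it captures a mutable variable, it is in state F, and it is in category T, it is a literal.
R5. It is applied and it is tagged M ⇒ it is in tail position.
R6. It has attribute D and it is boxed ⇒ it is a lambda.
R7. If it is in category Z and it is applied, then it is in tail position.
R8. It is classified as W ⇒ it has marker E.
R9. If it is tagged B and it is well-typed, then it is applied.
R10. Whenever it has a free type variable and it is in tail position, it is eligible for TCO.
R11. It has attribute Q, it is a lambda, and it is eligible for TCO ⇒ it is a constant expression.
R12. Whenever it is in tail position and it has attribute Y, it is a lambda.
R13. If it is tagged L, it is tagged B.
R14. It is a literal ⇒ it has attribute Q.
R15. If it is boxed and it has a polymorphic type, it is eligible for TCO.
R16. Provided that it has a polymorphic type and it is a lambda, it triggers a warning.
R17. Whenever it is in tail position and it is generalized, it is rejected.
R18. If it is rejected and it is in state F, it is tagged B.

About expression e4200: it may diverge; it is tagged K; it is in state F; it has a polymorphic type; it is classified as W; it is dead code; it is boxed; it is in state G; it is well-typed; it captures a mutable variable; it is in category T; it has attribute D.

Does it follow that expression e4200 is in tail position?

By R2 (it may diverge, it is in category T, it is classified as W): it is rejected.
By R4 (it captures a mutable variable, it is in state F, it is in category T): it is a literal.
By R6 (it has attribute D, it is boxed): it is a lambda.
By R14 (it is a literal): it has attribute Q.
By R15 (it is boxed, it has a polymorphic type): it is eligible for TCO.
By R18 (it is rejected, it is in state F): it is tagged B.
By R9 (it is tagged B, it is well-typed): it is applied.
By R11 (it has attribute Q, it is a lambda, it is eligible for TCO): it is a constant expression.
By R3 (it is applied, it is a constant expression): it is in tail position.

Yes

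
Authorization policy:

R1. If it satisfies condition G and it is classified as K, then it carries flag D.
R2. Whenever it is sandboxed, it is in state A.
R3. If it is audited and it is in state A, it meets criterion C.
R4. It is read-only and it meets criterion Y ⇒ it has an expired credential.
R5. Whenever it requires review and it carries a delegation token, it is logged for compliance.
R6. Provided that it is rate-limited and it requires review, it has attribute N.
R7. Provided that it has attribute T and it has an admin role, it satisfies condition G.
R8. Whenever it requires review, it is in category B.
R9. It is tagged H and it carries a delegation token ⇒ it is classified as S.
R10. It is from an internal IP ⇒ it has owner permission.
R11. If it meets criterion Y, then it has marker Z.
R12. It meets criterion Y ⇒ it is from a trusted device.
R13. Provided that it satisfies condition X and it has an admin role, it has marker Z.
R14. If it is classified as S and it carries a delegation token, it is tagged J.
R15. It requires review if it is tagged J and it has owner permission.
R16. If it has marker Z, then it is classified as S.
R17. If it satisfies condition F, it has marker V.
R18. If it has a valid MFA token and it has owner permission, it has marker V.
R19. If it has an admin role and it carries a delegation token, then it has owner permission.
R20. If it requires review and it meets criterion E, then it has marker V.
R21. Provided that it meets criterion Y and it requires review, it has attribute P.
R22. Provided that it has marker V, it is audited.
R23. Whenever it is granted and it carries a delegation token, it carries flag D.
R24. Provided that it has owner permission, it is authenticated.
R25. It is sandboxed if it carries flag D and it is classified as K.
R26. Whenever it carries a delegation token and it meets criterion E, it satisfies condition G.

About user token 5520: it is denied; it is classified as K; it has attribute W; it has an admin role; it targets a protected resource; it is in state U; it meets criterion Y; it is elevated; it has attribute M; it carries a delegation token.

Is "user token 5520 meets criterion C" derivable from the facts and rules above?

Forward chaining from the given facts derives: has marker Z, is from a trusted device, is classified as S, has owner permission, is authenticated, is tagged J, requires review, has attribute P, is logged for compliance, is in category B.
The only rule concluding "it meets criterion C" is R3, which needs "it is audited"; that is never established.

No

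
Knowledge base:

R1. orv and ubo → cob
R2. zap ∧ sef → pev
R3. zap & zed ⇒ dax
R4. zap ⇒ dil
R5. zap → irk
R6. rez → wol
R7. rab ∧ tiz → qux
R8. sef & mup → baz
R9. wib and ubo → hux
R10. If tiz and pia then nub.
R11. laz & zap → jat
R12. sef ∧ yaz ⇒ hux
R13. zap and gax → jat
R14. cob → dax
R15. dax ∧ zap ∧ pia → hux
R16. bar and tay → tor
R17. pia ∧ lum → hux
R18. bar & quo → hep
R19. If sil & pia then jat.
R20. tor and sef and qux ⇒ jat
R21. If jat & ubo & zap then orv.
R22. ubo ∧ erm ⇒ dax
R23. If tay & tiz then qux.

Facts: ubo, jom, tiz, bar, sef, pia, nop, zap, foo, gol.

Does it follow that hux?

No

Forward chaining from the given facts derives: pev, dil, irk, nub.
Rules concluding hux: R9 needs wib; R12 needs yaz; R15 needs dax; R17 needs lum — none of these are established.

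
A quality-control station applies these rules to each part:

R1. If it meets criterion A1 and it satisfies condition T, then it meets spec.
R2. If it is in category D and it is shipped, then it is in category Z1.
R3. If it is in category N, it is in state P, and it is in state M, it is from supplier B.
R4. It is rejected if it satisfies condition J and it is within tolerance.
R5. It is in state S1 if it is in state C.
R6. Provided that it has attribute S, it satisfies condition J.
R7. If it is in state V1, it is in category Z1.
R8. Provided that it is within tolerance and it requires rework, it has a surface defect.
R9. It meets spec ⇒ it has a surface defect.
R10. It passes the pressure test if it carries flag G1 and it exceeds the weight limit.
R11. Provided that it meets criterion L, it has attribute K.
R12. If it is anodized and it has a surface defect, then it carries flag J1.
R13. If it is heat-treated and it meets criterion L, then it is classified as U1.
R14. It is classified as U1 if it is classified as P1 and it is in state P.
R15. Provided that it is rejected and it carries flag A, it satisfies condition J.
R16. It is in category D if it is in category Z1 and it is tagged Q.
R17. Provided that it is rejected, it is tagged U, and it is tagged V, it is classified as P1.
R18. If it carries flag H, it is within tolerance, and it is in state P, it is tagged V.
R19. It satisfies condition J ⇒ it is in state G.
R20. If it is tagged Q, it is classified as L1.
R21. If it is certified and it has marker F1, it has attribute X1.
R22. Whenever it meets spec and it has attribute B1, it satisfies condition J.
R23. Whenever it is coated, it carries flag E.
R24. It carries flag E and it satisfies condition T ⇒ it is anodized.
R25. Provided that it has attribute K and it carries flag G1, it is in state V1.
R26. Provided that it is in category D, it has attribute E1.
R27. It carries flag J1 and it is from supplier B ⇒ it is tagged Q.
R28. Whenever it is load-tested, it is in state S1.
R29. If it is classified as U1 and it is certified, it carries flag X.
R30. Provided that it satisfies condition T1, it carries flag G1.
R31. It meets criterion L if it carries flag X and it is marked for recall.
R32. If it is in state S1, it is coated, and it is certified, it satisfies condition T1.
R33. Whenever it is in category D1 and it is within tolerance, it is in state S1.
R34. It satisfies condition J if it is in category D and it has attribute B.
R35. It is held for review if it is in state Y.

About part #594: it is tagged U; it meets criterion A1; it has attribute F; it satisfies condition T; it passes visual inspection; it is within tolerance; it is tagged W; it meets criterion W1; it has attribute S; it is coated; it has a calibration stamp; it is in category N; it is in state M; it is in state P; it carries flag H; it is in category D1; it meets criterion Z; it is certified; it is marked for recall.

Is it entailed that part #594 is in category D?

Yes

By R1 (it meets criterion A1, it satisfies condition T): it meets spec.
By R3 (it is in category N, it is in state P, it is in state M): it is from supplier B.
By R6 (it has attribute S): it satisfies condition J.
By R9 (it meets spec): it has a surface defect.
By R18 (it carries flag H, it is within tolerance, it is in state P): it is tagged V.
By R23 (it is coated): it carries flag E.
By R24 (it carries flag E, it satisfies condition T): it is anodized.
By R33 (it is in category D1, it is within tolerance): it is in state S1.
By R4 (it satisfies condition J, it is within tolerance): it is rejected.
By R12 (it is anodized, it has a surface defect): it carries flag J1.
By R17 (it is rejected, it is tagged U, it is tagged V): it is classified as P1.
By R27 (it carries flag J1, it is from supplier B): it is tagged Q.
By R32 (it is in state S1, it is coated, it is certified): it satisfies condition T1.
By R14 (it is classified as P1, it is in state P): it is classified as U1.
By R29 (it is classified as U1, it is certified): it carries flag X.
By R30 (it satisfies condition T1): it carries flag G1.
By R31 (it carries flag X, it is marked for recall): it meets criterion L.
By R11 (it meets criterion L): it has attribute K.
By R25 (it has attribute K, it carries flag G1): it is in state V1.
By R7 (it is in state V1): it is in category Z1.
By R16 (it is in category Z1, it is tagged Q): it is in category D.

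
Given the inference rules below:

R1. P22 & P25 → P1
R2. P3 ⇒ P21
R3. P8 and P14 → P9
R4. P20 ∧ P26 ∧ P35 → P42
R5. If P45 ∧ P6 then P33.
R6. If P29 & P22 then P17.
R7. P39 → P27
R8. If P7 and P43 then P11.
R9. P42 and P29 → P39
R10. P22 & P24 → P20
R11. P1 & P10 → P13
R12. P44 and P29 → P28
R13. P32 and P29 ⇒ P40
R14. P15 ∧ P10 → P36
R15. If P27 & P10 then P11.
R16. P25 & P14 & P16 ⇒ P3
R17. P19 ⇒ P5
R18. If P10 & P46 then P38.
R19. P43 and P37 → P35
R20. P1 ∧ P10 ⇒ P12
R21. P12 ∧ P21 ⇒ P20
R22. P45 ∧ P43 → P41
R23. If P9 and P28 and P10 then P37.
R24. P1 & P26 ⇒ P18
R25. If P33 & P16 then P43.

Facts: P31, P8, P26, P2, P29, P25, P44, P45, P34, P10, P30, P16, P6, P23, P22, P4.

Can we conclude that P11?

No

Forward chaining from the given facts derives: P1, P33, P17, P13, P28, P12, P18, P43, P41.
Rules concluding P11: R8 needs P7; R15 needs P27 — none of these are established.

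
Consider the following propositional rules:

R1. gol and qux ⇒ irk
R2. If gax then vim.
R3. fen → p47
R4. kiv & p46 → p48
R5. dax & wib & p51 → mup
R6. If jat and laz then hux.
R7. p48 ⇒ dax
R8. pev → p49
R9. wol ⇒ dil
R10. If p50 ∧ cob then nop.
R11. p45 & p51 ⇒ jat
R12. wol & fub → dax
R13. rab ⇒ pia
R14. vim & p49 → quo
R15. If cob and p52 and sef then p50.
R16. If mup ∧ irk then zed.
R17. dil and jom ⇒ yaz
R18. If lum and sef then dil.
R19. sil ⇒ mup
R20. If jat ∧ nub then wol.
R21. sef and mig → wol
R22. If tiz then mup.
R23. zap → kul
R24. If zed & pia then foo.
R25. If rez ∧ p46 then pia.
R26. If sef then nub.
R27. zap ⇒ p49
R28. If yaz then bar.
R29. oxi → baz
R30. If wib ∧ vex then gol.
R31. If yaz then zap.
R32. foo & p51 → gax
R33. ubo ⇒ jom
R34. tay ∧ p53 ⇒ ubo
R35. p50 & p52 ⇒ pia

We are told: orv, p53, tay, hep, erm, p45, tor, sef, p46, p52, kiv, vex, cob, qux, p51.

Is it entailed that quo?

Forward chaining from the given facts derives: p48, dax, jat, p50, nub, ubo, pia, nop, wol, jom, dil, yaz, bar, zap, kul, p49.
The only rule concluding quo is R14, which needs vim; that is never established.

No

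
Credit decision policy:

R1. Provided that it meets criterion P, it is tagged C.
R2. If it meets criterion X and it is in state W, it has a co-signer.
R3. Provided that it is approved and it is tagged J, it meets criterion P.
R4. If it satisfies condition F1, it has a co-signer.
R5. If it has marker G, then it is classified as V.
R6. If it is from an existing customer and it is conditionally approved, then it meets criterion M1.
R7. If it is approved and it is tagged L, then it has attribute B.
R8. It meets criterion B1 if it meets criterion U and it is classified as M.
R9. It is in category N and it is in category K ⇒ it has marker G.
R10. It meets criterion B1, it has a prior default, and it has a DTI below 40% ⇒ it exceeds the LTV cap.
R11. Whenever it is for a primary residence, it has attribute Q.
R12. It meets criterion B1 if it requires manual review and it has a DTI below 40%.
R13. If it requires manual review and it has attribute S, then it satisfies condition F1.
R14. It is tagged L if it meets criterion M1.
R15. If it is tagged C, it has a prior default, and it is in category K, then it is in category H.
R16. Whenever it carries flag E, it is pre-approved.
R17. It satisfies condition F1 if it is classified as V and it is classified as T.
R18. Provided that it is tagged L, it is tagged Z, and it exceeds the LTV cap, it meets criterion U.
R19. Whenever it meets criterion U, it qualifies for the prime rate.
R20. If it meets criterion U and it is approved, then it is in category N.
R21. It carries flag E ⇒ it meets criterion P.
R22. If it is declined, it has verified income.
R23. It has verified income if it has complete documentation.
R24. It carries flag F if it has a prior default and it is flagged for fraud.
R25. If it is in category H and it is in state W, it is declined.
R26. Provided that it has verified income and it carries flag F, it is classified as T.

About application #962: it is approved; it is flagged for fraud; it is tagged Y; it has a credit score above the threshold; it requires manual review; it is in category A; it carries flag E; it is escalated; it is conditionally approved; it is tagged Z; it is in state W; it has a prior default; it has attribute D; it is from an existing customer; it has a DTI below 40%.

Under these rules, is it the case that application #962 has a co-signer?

Forward chaining from the given facts derives: meets criterion M1, meets criterion B1, is tagged L, is pre-approved, meets criterion P, carries flag F, is tagged C, has attribute B, exceeds the LTV cap, meets criterion U, qualifies for the prime rate, is in category N.
Rules concluding "it has a co-signer": R2 needs "it meets criterion X"; R4 needs "it satisfies condition F1" — none of these are established.

No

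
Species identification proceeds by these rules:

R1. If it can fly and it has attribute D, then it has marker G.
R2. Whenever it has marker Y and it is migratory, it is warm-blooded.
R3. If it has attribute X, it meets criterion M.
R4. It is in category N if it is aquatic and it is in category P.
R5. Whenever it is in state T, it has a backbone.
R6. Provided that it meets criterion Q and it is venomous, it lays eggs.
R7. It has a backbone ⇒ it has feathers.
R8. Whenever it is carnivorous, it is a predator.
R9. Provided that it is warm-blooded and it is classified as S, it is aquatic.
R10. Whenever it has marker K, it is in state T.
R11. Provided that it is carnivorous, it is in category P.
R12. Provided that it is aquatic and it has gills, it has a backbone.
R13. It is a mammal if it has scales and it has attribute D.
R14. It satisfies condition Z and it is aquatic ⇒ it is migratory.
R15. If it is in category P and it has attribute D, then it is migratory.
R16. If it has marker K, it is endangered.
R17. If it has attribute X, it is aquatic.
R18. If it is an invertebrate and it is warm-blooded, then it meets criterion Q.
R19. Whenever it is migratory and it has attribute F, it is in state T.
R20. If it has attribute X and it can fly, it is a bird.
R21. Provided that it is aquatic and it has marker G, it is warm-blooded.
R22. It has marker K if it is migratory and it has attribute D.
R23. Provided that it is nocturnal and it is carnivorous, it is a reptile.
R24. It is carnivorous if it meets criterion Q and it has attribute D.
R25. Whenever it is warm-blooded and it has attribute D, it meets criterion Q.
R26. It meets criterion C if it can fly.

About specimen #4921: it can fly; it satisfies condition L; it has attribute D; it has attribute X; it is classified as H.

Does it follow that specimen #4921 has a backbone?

Yes

By R1 (it can fly, it has attribute D): it has marker G.
By R17 (it has attribute X): it is aquatic.
By R21 (it is aquatic, it has marker G): it is warm-blooded.
By R25 (it is warm-blooded, it has attribute D): it meets criterion Q.
By R24 (it meets criterion Q, it has attribute D): it is carnivorous.
By R11 (it is carnivorous): it is in category P.
By R15 (it is in category P, it has attribute D): it is migratory.
By R22 (it is migratory, it has attribute D): it has marker K.
By R10 (it has marker K): it is in state T.
By R5 (it is in state T): it has a backbone.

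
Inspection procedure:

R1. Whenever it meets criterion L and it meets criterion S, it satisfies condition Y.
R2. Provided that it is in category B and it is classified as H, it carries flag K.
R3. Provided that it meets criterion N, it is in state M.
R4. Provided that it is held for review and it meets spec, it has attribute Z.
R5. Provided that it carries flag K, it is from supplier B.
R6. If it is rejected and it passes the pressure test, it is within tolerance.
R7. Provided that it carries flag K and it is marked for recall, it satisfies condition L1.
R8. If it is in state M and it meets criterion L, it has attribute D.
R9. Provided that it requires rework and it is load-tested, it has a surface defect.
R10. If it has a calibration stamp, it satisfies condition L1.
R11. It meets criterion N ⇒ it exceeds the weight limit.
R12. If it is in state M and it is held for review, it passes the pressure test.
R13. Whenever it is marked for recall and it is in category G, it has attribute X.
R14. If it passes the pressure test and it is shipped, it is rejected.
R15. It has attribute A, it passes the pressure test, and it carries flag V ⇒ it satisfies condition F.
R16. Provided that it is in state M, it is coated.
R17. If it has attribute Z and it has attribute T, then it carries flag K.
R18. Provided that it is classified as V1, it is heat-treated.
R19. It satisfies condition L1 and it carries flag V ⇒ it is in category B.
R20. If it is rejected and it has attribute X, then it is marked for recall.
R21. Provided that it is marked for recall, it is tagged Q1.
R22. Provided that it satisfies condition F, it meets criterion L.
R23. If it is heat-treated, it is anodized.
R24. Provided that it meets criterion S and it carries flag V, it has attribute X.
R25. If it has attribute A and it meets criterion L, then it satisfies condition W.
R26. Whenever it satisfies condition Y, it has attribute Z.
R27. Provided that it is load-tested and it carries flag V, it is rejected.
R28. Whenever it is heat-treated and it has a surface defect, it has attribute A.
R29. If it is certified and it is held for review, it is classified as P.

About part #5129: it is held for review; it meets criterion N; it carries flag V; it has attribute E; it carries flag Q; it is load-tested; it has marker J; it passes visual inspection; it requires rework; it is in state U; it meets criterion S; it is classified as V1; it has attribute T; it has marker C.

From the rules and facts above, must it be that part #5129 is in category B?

Yes

By R3 (it meets criterion N): it is in state M.
By R9 (it requires rework, it is load-tested): it has a surface defect.
By R12 (it is in state M, it is held for review): it passes the pressure test.
By R18 (it is classified as V1): it is heat-treated.
By R24 (it meets criterion S, it carries flag V): it has attribute X.
By R27 (it is load-tested, it carries flag V): it is rejected.
By R28 (it is heat-treated, it has a surface defect): it has attribute A.
By R15 (it has attribute A, it passes the pressure test, it carries flag V): it satisfies condition F.
By R20 (it is rejected, it has attribute X): it is marked for recall.
By R22 (it satisfies condition F): it meets criterion L.
By R1 (it meets criterion L, it meets criterion S): it satisfies condition Y.
By R26 (it satisfies condition Y): it has attribute Z.
By R17 (it has attribute Z, it has attribute T): it carries flag K.
By R7 (it carries flag K, it is marked for recall): it satisfies condition L1.
By R19 (it satisfies condition L1, it carries flag V): it is in category B.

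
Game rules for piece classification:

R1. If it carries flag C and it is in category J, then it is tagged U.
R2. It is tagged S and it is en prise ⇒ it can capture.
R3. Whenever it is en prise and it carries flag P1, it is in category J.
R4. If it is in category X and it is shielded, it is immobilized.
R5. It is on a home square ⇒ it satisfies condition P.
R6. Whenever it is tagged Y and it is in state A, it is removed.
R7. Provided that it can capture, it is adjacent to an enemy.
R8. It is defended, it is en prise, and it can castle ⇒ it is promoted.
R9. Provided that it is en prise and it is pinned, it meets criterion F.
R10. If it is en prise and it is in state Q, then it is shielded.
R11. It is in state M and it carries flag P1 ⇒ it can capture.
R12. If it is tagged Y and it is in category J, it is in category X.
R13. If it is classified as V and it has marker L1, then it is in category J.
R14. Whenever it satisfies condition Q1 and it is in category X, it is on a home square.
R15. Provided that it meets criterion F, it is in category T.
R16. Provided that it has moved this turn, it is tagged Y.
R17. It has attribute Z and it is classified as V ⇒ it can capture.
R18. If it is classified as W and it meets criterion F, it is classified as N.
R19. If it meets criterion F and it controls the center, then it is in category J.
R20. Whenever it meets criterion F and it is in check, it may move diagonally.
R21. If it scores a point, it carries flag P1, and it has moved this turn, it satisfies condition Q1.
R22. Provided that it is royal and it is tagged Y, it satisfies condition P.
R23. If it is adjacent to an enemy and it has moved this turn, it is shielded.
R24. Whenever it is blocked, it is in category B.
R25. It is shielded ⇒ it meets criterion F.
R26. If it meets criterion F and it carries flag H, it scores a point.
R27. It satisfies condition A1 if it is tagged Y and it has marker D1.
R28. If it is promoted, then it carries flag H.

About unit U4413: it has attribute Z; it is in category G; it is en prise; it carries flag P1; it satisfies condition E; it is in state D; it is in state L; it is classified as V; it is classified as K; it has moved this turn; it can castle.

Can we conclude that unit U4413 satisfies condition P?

No

Forward chaining from the given facts derives: is in category J, is tagged Y, can capture, is adjacent to an enemy, is in category X, is shielded, meets criterion F, is immobilized, is in category T.
Rules concluding "it satisfies condition P": R5 needs "it is on a home square"; R22 needs "it is royal" — none of these are established.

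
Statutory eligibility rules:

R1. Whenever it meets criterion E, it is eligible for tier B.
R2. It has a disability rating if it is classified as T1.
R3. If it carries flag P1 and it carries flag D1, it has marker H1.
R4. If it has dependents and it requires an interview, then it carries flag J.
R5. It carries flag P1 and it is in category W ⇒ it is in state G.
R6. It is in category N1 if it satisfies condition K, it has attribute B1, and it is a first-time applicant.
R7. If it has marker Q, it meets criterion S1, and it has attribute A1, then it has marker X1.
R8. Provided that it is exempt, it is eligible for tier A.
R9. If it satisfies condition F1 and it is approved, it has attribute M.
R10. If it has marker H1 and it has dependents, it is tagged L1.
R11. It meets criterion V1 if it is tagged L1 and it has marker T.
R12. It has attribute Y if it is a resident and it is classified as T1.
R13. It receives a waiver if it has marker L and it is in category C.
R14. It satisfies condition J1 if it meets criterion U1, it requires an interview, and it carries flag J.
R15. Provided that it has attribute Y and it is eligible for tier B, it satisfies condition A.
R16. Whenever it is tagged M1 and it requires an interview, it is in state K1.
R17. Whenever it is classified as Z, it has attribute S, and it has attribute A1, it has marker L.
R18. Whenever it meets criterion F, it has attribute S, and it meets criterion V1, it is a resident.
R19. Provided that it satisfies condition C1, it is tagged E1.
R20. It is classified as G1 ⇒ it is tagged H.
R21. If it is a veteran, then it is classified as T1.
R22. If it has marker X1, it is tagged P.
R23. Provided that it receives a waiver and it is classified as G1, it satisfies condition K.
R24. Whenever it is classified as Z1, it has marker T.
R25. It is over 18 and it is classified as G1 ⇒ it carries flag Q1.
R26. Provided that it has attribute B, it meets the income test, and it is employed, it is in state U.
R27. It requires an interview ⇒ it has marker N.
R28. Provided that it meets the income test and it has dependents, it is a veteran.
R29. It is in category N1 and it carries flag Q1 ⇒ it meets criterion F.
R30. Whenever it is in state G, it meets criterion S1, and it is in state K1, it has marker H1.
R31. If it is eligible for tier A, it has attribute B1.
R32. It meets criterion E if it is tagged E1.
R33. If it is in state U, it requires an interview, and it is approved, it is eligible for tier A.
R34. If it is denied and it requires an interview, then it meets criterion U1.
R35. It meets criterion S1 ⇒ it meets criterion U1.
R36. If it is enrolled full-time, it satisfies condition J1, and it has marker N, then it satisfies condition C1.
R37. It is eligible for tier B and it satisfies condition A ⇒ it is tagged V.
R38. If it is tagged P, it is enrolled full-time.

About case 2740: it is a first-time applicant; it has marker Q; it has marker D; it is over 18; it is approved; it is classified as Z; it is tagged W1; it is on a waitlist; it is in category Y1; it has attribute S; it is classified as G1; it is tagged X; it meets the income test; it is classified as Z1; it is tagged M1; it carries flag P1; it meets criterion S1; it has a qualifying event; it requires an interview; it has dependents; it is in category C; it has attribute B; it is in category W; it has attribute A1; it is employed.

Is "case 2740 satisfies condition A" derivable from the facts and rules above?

By R4 (it has dependents, it requires an interview): it carries flag J.
By R5 (it carries flag P1, it is in category W): it is in state G.
By R7 (it has marker Q, it meets criterion S1, it has attribute A1): it has marker X1.
By R16 (it is tagged M1, it requires an interview): it is in state K1.
By R17 (it is classified as Z, it has attribute S, it has attribute A1): it has marker L.
By R22 (it has marker X1): it is tagged P.
By R24 (it is classified as Z1): it has marker T.
By R25 (it is over 18, it is classified as G1): it carries flag Q1.
By R26 (it has attribute B, it meets the income test, it is employed): it is in state U.
By R27 (it requires an interview): it has marker N.
By R28 (it meets the income test, it has dependents): it is a veteran.
By R30 (it is in state G, it meets criterion S1, it is in state K1): it has marker H1.
By R33 (it is in state U, it requires an interview, it is approved): it is eligible for tier A.
By R35 (it meets criterion S1): it meets criterion U1.
By R38 (it is tagged P): it is enrolled full-time.
By R10 (it has marker H1, it has dependents): it is tagged L1.
By R11 (it is tagged L1, it has marker T): it meets criterion V1.
By R13 (it has marker L, it is in category C): it receives a waiver.
By R14 (it meets criterion U1, it requires an interview, it carries flag J): it satisfies condition J1.
By R21 (it is a veteran): it is classified as T1.
By R23 (it receives a waiver, it is classified as G1): it satisfies condition K.
By R31 (it is eligible for tier A): it has attribute B1.
By R36 (it is enrolled full-time, it satisfies condition J1, it has marker N): it satisfies condition C1.
By R6 (it satisfies condition K, it has attribute B1, it is a first-time applicant): it is in category N1.
By R19 (it satisfies condition C1): it is tagged E1.
By R29 (it is in category N1, it carries flag Q1): it meets criterion F.
By R32 (it is tagged E1): it meets criterion E.
By R1 (it meets criterion E): it is eligible for tier B.
By R18 (it meets criterion F, it has attribute S, it meets criterion V1): it is a resident.
By R12 (it is a resident, it is classified as T1): it has attribute Y.
By R15 (it has attribute Y, it is eligible for tier B): it satisfies condition A.

Yes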